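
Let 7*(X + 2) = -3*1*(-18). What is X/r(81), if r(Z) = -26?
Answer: -20/91 ≈ -0.21978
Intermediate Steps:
X = 40/7 (X = -2 + (-3*1*(-18))/7 = -2 + (-3*(-18))/7 = -2 + (1/7)*54 = -2 + 54/7 = 40/7 ≈ 5.7143)
X/r(81) = (40/7)/(-26) = (40/7)*(-1/26) = -20/91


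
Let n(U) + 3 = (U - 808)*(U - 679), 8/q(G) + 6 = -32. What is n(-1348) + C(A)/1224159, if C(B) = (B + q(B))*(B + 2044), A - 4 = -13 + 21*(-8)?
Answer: 101646776619200/23259021 ≈ 4.3702e+6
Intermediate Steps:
q(G) = -4/19 (q(G) = 8/(-6 - 32) = 8/(-38) = 8*(-1/38) = -4/19)
A = -177 (A = 4 + (-13 + 21*(-8)) = 4 + (-13 - 168) = 4 - 181 = -177)
n(U) = -3 + (-808 + U)*(-679 + U) (n(U) = -3 + (U - 808)*(U - 679) = -3 + (-808 + U)*(-679 + U))
C(B) = (2044 + B)*(-4/19 + B) (C(B) = (B - 4/19)*(B + 2044) = (-4/19 + B)*(2044 + B) = (2044 + B)*(-4/19 + B))
n(-1348) + C(A)/1224159 = (548629 + (-1348)² - 1487*(-1348)) + (-8176/19 + (-177)² + (38832/19)*(-177))/1224159 = (548629 + 1817104 + 2004476) + (-8176/19 + 31329 - 6873264/19)*(1/1224159) = 4370209 - 6286189/19*1/1224159 = 4370209 - 6286189/23259021 = 101646776619200/23259021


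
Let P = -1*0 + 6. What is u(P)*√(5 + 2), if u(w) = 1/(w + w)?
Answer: √7/12 ≈ 0.22048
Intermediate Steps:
P = 6 (P = 0 + 6 = 6)
u(w) = 1/(2*w)
u(P)*√(5 + 2) = ((½)/6)*√(5 + 2) = ((½)*(⅙))*√7 = √7/12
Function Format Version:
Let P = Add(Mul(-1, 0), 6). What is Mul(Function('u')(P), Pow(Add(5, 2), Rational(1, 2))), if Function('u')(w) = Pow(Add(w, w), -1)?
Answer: Mul(Rational(1, 12), Pow(7, Rational(1, 2))) ≈ 0.22048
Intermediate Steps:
P = 6 (P = Add(0, 6) = 6)
Function('u')(w) = Mul(Rational(1, 2), Pow(w, -1)) (Function('u')(w) = Pow(Mul(2, w), -1) = Mul(Rational(1, 2), Pow(w, -1)))
Mul(Function('u')(P), Pow(Add(5, 2), Rational(1, 2))) = Mul(Mul(Rational(1, 2), Pow(6, -1)), Pow(Add(5, 2), Rational(1, 2))) = Mul(Mul(Rational(1, 2), Rational(1, 6)), Pow(7, Rational(1, 2))) = Mul(Rational(1, 12), Pow(7, Rational(1, 2)))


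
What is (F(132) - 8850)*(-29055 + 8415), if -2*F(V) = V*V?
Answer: 362479680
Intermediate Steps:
F(V) = -V²/2 (F(V) = -V*V/2 = -V²/2)
(F(132) - 8850)*(-29055 + 8415) = (-½*132² - 8850)*(-29055 + 8415) = (-½*17424 - 8850)*(-20640) = (-8712 - 8850)*(-20640) = -17562*(-20640) = 362479680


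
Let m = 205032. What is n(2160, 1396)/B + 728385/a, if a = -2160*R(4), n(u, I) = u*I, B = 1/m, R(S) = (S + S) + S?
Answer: 1068327863698001/1728 ≈ 6.1825e+11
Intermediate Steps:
R(S) = 3*S (R(S) = 2*S + S = 3*S)
B = 1/205032 ≈ 4.8773e-6
n(u, I) = I*u
a = -25920 (a = -2160*3*4 = -2160*12 = -1*25920 = -25920)
n(2160, 1396)/B + 728385/a = (1396*2160)/(1/205032) + 728385/(-25920) = 3015360*205032 + 728385*(-1/25920) = 618245291520 - 48559/1728 = 1068327863698001/1728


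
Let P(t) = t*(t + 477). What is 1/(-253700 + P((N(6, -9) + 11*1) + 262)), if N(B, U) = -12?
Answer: -1/61082 ≈ -1.6371e-5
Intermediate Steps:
P(t) = t*(477 + t)
1/(-253700 + P((N(6, -9) + 11*1) + 262)) = 1/(-253700 + ((-12 + 11*1) + 262)*(477 + ((-12 + 11*1) + 262))) = 1/(-253700 + ((-12 + 11) + 262)*(477 + ((-12 + 11) + 262))) = 1/(-253700 + (-1 + 262)*(477 + (-1 + 262))) = 1/(-253700 + 261*(477 + 261)) = 1/(-253700 + 261*738) = 1/(-253700 + 192618) = 1/(-61082) = -1/61082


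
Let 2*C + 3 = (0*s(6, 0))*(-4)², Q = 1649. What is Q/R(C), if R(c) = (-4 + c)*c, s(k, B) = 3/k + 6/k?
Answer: 6596/33 ≈ 199.88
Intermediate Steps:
s(k, B) = 9/k
C = -3/2 (C = -3/2 + ((0*(9/6))*(-4)²)/2 = -3/2 + ((0*(9*(⅙)))*16)/2 = -3/2 + ((0*(3/2))*16)/2 = -3/2 + (0*16)/2 = -3/2 + (½)*0 = -3/2 + 0 = -3/2 ≈ -1.5000)
R(c) = c*(-4 + c)
Q/R(C) = 1649/((-3*(-4 - 3/2)/2)) = 1649/((-3/2*(-11/2))) = 1649/(33/4) = 1649*(4/33) = 6596/33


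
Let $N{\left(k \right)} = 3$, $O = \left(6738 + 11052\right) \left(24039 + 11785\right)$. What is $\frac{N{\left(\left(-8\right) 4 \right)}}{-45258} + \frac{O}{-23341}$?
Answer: $- \frac{9614442993901}{352122326} \approx -27304.0$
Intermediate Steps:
$O = 637308960$ ($O = 17790 \cdot 35824 = 637308960$)
$\frac{N{\left(\left(-8\right) 4 \right)}}{-45258} + \frac{O}{-23341} = \frac{3}{-45258} + \frac{637308960}{-23341} = 3 \left(- \frac{1}{45258}\right) + 637308960 \left(- \frac{1}{23341}\right) = - \frac{1}{15086} - \frac{637308960}{23341} = - \frac{9614442993901}{352122326}$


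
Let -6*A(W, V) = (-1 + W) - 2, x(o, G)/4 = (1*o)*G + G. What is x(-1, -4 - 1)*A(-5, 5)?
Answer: 0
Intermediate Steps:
x(o, G) = 4*G + 4*G*o (x(o, G) = 4*((1*o)*G + G) = 4*(o*G + G) = 4*(G*o + G) = 4*(G + G*o) = 4*G + 4*G*o)
A(W, V) = 1/2 - W/6 (A(W, V) = -((-1 + W) - 2)/6 = -(-3 + W)/6 = 1/2 - W/6)
x(-1, -4 - 1)*A(-5, 5) = (4*(-4 - 1)*(1 - 1))*(1/2 - 1/6*(-5)) = (4*(-5)*0)*(1/2 + 5/6) = 0*(4/3) = 0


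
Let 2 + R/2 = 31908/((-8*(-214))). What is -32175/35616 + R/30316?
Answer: -163903837/181653472 ≈ -0.90229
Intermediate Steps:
R = 7121/214 (R = -4 + 2*(31908/((-8*(-214)))) = -4 + 2*(31908/1712) = -4 + 2*(31908*(1/1712)) = -4 + 2*(7977/428) = -4 + 7977/214 = 7121/214 ≈ 33.276)
-32175/35616 + R/30316 = -32175/35616 + (7121/214)/30316 = -32175*1/35616 + (7121/214)*(1/30316) = -10725/11872 + 7121/6487624 = -163903837/181653472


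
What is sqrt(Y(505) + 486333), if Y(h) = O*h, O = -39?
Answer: sqrt(466638) ≈ 683.11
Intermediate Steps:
Y(h) = -39*h
sqrt(Y(505) + 486333) = sqrt(-39*505 + 486333) = sqrt(-19695 + 486333) = sqrt(466638)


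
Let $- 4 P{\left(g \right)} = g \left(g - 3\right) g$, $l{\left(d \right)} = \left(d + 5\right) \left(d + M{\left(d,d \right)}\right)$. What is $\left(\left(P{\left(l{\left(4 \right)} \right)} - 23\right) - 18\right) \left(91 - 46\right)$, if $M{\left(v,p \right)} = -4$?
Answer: $-1845$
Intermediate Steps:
$l{\left(d \right)} = \left(-4 + d\right) \left(5 + d\right)$ ($l{\left(d \right)} = \left(d + 5\right) \left(d - 4\right) = \left(5 + d\right) \left(-4 + d\right) = \left(-4 + d\right) \left(5 + d\right)$)
$P{\left(g \right)} = - \frac{g^{2} \left(-3 + g\right)}{4}$ ($P{\left(g \right)} = - \frac{g \left(g - 3\right) g}{4} = - \frac{g \left(-3 + g\right) g}{4} = - \frac{g^{2} \left(-3 + g\right)}{4}$)
$\left(\left(P{\left(l{\left(4 \right)} \right)} - 23\right) - 18\right) \left(91 - 46\right) = \left(\left(\frac{\left(-20 + 4 + 4^{2}\right)^{2} \left(3 - \left(-20 + 4 + 4^{2}\right)\right)}{4} - 23\right) - 18\right) \left(91 - 46\right) = \left(\left(\frac{\left(-20 + 4 + 16\right)^{2} \left(3 - \left(-20 + 4 + 16\right)\right)}{4} - 23\right) - 18\right) 45 = \left(\left(\frac{0^{2} \left(3 - 0\right)}{4} - 23\right) - 18\right) 45 = \left(\left(\frac{1}{4} \cdot 0 \left(3 + 0\right) - 23\right) - 18\right) 45 = \left(\left(\frac{1}{4} \cdot 0 \cdot 3 - 23\right) - 18\right) 45 = \left(\left(0 - 23\right) - 18\right) 45 = \left(-23 - 18\right) 45 = \left(-41\right) 45 = -1845$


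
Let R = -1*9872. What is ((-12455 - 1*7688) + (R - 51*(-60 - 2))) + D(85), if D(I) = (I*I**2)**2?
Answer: 377149488772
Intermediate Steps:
R = -9872
D(I) = I**6 (D(I) = (I**3)**2 = I**6)
((-12455 - 1*7688) + (R - 51*(-60 - 2))) + D(85) = ((-12455 - 1*7688) + (-9872 - 51*(-60 - 2))) + 85**6 = ((-12455 - 7688) + (-9872 - 51*(-62))) + 377149515625 = (-20143 + (-9872 - 1*(-3162))) + 377149515625 = (-20143 + (-9872 + 3162)) + 377149515625 = (-20143 - 6710) + 377149515625 = -26853 + 377149515625 = 377149488772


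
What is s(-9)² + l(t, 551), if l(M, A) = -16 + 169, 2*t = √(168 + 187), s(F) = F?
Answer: 234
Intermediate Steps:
t = √355/2 (t = √(168 + 187)/2 = √355/2 ≈ 9.4207)
l(M, A) = 153
s(-9)² + l(t, 551) = (-9)² + 153 = 81 + 153 = 234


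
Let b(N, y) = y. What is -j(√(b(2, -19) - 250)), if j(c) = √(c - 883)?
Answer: -√(-883 + I*√269) ≈ -0.27596 - 29.717*I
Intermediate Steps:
j(c) = √(-883 + c)
-j(√(b(2, -19) - 250)) = -√(-883 + √(-19 - 250)) = -√(-883 + √(-269)) = -√(-883 + I*√269)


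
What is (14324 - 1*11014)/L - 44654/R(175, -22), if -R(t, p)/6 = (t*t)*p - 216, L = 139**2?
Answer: 6261102413/39065091258 ≈ 0.16027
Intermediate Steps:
L = 19321
R(t, p) = 1296 - 6*p*t**2 (R(t, p) = -6*((t*t)*p - 216) = -6*(t**2*p - 216) = -6*(p*t**2 - 216) = -6*(-216 + p*t**2) = 1296 - 6*p*t**2)
(14324 - 1*11014)/L - 44654/R(175, -22) = (14324 - 1*11014)/19321 - 44654/(1296 - 6*(-22)*175**2) = (14324 - 11014)*(1/19321) - 44654/(1296 - 6*(-22)*30625) = 3310*(1/19321) - 44654/(1296 + 4042500) = 3310/19321 - 44654/4043796 = 3310/19321 - 44654*1/4043796 = 3310/19321 - 22327/2021898 = 6261102413/39065091258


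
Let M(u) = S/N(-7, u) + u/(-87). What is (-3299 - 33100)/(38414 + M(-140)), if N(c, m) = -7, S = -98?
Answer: -3166713/3343376 ≈ -0.94716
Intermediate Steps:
M(u) = 14 - u/87 (M(u) = -98/(-7) + u/(-87) = -98*(-⅐) + u*(-1/87) = 14 - u/87)
(-3299 - 33100)/(38414 + M(-140)) = (-3299 - 33100)/(38414 + (14 - 1/87*(-140))) = -36399/(38414 + (14 + 140/87)) = -36399/(38414 + 1358/87) = -36399/3343376/87 = -36399*87/3343376 = -3166713/3343376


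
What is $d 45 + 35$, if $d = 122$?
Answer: $5525$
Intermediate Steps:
$d 45 + 35 = 122 \cdot 45 + 35 = 5490 + 35 = 5525$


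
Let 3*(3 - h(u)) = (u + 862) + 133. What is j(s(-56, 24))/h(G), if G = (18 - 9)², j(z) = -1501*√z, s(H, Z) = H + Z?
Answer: 18012*I*√2/1067 ≈ 23.873*I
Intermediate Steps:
G = 81 (G = 9² = 81)
h(u) = -986/3 - u/3 (h(u) = 3 - ((u + 862) + 133)/3 = 3 - ((862 + u) + 133)/3 = 3 - (995 + u)/3 = 3 + (-995/3 - u/3) = -986/3 - u/3)
j(s(-56, 24))/h(G) = (-1501*√(-56 + 24))/(-986/3 - ⅓*81) = (-6004*I*√2)/(-986/3 - 27) = (-6004*I*√2)/(-1067/3) = -6004*I*√2*(-3/1067) = 18012*I*√2/1067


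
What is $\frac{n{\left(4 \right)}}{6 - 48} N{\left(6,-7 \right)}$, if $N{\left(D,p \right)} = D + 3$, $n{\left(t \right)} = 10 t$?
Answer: $- \frac{60}{7} \approx -8.5714$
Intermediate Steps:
$N{\left(D,p \right)} = 3 + D$
$\frac{n{\left(4 \right)}}{6 - 48} N{\left(6,-7 \right)} = \frac{10 \cdot 4}{6 - 48} \left(3 + 6\right) = \frac{1}{-42} \cdot 40 \cdot 9 = \left(- \frac{1}{42}\right) 40 \cdot 9 = \left(- \frac{20}{21}\right) 9 = - \frac{60}{7}$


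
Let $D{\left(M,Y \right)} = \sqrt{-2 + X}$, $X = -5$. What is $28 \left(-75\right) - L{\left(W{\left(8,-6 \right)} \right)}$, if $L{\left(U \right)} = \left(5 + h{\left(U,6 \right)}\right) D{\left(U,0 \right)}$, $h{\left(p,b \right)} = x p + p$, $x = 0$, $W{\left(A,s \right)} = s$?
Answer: $-2100 + i \sqrt{7} \approx -2100.0 + 2.6458 i$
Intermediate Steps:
$h{\left(p,b \right)} = p$ ($h{\left(p,b \right)} = 0 p + p = 0 + p = p$)
$D{\left(M,Y \right)} = i \sqrt{7}$ ($D{\left(M,Y \right)} = \sqrt{-2 - 5} = \sqrt{-7} = i \sqrt{7}$)
$L{\left(U \right)} = i \sqrt{7} \left(5 + U\right)$ ($L{\left(U \right)} = \left(5 + U\right) i \sqrt{7} = i \sqrt{7} \left(5 + U\right)$)
$28 \left(-75\right) - L{\left(W{\left(8,-6 \right)} \right)} = 28 \left(-75\right) - i \sqrt{7} \left(5 - 6\right) = -2100 - i \sqrt{7} \left(-1\right) = -2100 - - i \sqrt{7} = -2100 + i \sqrt{7}$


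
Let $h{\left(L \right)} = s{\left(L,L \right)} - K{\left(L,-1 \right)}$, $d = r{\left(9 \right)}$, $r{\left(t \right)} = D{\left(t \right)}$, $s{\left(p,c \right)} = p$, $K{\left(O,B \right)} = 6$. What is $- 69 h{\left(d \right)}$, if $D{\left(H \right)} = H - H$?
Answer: $414$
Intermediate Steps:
$D{\left(H \right)} = 0$
$r{\left(t \right)} = 0$
$d = 0$
$h{\left(L \right)} = -6 + L$ ($h{\left(L \right)} = L - 6 = -6 + L$)
$- 69 h{\left(d \right)} = - 69 \left(-6 + 0\right) = \left(-69\right) \left(-6\right) = 414$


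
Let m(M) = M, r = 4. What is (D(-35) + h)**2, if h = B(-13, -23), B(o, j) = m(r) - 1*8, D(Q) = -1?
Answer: 25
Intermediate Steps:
B(o, j) = -4 (B(o, j) = 4 - 1*8 = 4 - 8 = -4)
h = -4
(D(-35) + h)**2 = (-1 - 4)**2 = (-5)**2 = 25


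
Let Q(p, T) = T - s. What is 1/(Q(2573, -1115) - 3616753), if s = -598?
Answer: -1/3617270 ≈ -2.7645e-7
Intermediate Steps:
Q(p, T) = 598 + T (Q(p, T) = T - 1*(-598) = T + 598 = 598 + T)
1/(Q(2573, -1115) - 3616753) = 1/((598 - 1115) - 3616753) = 1/(-517 - 3616753) = 1/(-3617270) = -1/3617270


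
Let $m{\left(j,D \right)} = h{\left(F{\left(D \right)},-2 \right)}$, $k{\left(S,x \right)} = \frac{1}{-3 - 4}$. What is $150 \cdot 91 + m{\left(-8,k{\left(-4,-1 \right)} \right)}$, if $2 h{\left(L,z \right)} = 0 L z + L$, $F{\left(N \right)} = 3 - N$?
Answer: $\frac{95561}{7} \approx 13652.0$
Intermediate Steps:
$k{\left(S,x \right)} = - \frac{1}{7}$ ($k{\left(S,x \right)} = \frac{1}{-7} = - \frac{1}{7}$)
$h{\left(L,z \right)} = \frac{L}{2}$ ($h{\left(L,z \right)} = \frac{0 L z + L}{2} = \frac{0 z + L}{2} = \frac{0 + L}{2} = \frac{L}{2}$)
$m{\left(j,D \right)} = \frac{3}{2} - \frac{D}{2}$ ($m{\left(j,D \right)} = \frac{3 - D}{2} = \frac{3}{2} - \frac{D}{2}$)
$150 \cdot 91 + m{\left(-8,k{\left(-4,-1 \right)} \right)} = 150 \cdot 91 + \left(\frac{3}{2} - - \frac{1}{14}\right) = 13650 + \left(\frac{3}{2} + \frac{1}{14}\right) = 13650 + \frac{11}{7} = \frac{95561}{7}$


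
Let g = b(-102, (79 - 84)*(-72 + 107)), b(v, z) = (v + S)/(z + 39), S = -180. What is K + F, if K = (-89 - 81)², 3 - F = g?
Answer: 1965263/68 ≈ 28901.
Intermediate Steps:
b(v, z) = (-180 + v)/(39 + z) (b(v, z) = (v - 180)/(z + 39) = (-180 + v)/(39 + z))
g = 141/68 (g = (-180 - 102)/(39 + (79 - 84)*(-72 + 107)) = -282/(39 - 5*35) = -282/(39 - 175) = -282/(-136) = -1/136*(-282) = 141/68 ≈ 2.0735)
F = 63/68 (F = 3 - 1*141/68 = 3 - 141/68 = 63/68 ≈ 0.92647)
K = 28900 (K = (-170)² = 28900)
K + F = 28900 + 63/68 = 1965263/68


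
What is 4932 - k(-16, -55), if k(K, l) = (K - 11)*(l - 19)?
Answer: 2934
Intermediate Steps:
k(K, l) = (-19 + l)*(-11 + K) (k(K, l) = (-11 + K)*(-19 + l) = (-19 + l)*(-11 + K))
4932 - k(-16, -55) = 4932 - (209 - 19*(-16) - 11*(-55) - 16*(-55)) = 4932 - (209 + 304 + 605 + 880) = 4932 - 1*1998 = 4932 - 1998 = 2934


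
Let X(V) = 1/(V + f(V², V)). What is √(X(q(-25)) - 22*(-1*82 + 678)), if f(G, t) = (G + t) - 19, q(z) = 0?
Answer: 3*I*√525939/19 ≈ 114.51*I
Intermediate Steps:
f(G, t) = -19 + G + t
X(V) = 1/(-19 + V² + 2*V) (X(V) = 1/(V + (-19 + V² + V)) = 1/(V + (-19 + V + V²)) = 1/(-19 + V² + 2*V))
√(X(q(-25)) - 22*(-1*82 + 678)) = √(1/(-19 + 0² + 2*0) - 22*(-1*82 + 678)) = √(1/(-19 + 0 + 0) - 22*(-82 + 678)) = √(1/(-19) - 22*596) = √(-1/19 - 13112) = √(-249129/19) = 3*I*√525939/19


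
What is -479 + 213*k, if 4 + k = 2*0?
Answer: -1331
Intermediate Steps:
k = -4 (k = -4 + 2*0 = -4 + 0 = -4)
-479 + 213*k = -479 + 213*(-4) = -479 - 852 = -1331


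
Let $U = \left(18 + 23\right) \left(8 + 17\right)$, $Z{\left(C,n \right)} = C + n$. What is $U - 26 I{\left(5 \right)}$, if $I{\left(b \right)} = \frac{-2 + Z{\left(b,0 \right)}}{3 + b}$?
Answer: $\frac{4061}{4} \approx 1015.3$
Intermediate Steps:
$I{\left(b \right)} = \frac{-2 + b}{3 + b}$ ($I{\left(b \right)} = \frac{-2 + \left(b + 0\right)}{3 + b} = \frac{-2 + b}{3 + b}$)
$U = 1025$ ($U = 41 \cdot 25 = 1025$)
$U - 26 I{\left(5 \right)} = 1025 - 26 \frac{-2 + 5}{3 + 5} = 1025 - 26 \cdot \frac{1}{8} \cdot 3 = 1025 - \frac{39}{4} = \frac{4061}{4}$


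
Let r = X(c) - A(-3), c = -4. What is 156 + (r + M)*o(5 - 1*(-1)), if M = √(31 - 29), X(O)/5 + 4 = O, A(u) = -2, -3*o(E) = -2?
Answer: 392/3 + 2*√2/3 ≈ 131.61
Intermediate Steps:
o(E) = ⅔ (o(E) = -⅓*(-2) = ⅔)
X(O) = -20 + 5*O
M = √2 ≈ 1.4142
r = -38 (r = (-20 + 5*(-4)) - 1*(-2) = (-20 - 20) + 2 = -40 + 2 = -38)
156 + (r + M)*o(5 - 1*(-1)) = 156 + (-38 + √2)*(⅔) = 156 + (-76/3 + 2*√2/3) = 392/3 + 2*√2/3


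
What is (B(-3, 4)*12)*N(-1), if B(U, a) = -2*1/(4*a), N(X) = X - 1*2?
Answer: 9/2 ≈ 4.5000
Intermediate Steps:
N(X) = -2 + X (N(X) = X - 2 = -2 + X)
B(U, a) = -1/(2*a) (B(U, a) = -2*1/(4*a) = -1/(2*a))
(B(-3, 4)*12)*N(-1) = (-½/4*12)*(-2 - 1) = (-½*¼*12)*(-3) = -⅛*12*(-3) = -3/2*(-3) = 9/2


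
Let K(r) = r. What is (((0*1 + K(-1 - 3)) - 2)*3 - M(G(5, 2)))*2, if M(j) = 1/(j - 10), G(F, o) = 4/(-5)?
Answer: -967/27 ≈ -35.815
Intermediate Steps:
G(F, o) = -⅘ (G(F, o) = 4*(-⅕) = -⅘)
M(j) = 1/(-10 + j)
(((0*1 + K(-1 - 3)) - 2)*3 - M(G(5, 2)))*2 = (((0*1 + (-1 - 3)) - 2)*3 - 1/(-10 - ⅘))*2 = (((0 - 4) - 2)*3 - 1/(-54/5))*2 = ((-4 - 2)*3 - 1*(-5/54))*2 = (-6*3 + 5/54)*2 = (-18 + 5/54)*2 = -967/54*2 = -967/27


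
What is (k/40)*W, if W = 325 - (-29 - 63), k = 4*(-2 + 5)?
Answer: 1251/10 ≈ 125.10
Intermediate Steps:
k = 12 (k = 4*3 = 12)
W = 417 (W = 325 - 1*(-92) = 325 + 92 = 417)
(k/40)*W = (12/40)*417 = (12*(1/40))*417 = (3/10)*417 = 1251/10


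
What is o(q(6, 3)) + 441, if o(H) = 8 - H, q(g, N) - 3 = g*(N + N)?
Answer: 410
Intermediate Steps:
q(g, N) = 3 + 2*N*g (q(g, N) = 3 + g*(N + N) = 3 + g*(2*N) = 3 + 2*N*g)
o(q(6, 3)) + 441 = (8 - (3 + 2*3*6)) + 441 = (8 - (3 + 36)) + 441 = (8 - 1*39) + 441 = (8 - 39) + 441 = -31 + 441 = 410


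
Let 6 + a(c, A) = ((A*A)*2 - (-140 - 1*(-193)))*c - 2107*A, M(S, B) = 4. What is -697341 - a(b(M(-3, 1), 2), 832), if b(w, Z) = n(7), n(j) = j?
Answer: -8635076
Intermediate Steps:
b(w, Z) = 7
a(c, A) = -6 - 2107*A + c*(-53 + 2*A²) (a(c, A) = -6 + (((A*A)*2 - (-140 - 1*(-193)))*c - 2107*A) = -6 + ((A²*2 - (-140 + 193))*c - 2107*A) = -6 + ((2*A² - 1*53)*c - 2107*A) = -6 + ((2*A² - 53)*c - 2107*A) = -6 + ((-53 + 2*A²)*c - 2107*A) = -6 + (c*(-53 + 2*A²) - 2107*A) = -6 + (-2107*A + c*(-53 + 2*A²)) = -6 - 2107*A + c*(-53 + 2*A²))
-697341 - a(b(M(-3, 1), 2), 832) = -697341 - (-6 - 2107*832 - 53*7 + 2*7*832²) = -697341 - (-6 - 1753024 - 371 + 2*7*692224) = -697341 - (-6 - 1753024 - 371 + 9691136) = -697341 - 1*7937735 = -697341 - 7937735 = -8635076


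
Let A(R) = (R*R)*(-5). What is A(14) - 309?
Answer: -1289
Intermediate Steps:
A(R) = -5*R² (A(R) = R²*(-5) = -5*R²)
A(14) - 309 = -5*14² - 309 = -5*196 - 309 = -980 - 309 = -1289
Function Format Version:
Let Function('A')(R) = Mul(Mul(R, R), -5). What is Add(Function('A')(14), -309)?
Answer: -1289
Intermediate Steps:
Function('A')(R) = Mul(-5, Pow(R, 2)) (Function('A')(R) = Mul(Pow(R, 2), -5) = Mul(-5, Pow(R, 2)))
Add(Function('A')(14), -309) = Add(Mul(-5, Pow(14, 2)), -309) = Add(Mul(-5, 196), -309) = Add(-980, -309) = -1289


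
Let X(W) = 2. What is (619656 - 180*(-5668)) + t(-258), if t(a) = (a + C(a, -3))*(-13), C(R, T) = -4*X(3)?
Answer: 1643354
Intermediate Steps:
C(R, T) = -8 (C(R, T) = -4*2 = -8)
t(a) = 104 - 13*a (t(a) = (a - 8)*(-13) = (-8 + a)*(-13) = 104 - 13*a)
(619656 - 180*(-5668)) + t(-258) = (619656 - 180*(-5668)) + (104 - 13*(-258)) = (619656 + 1020240) + (104 + 3354) = 1639896 + 3458 = 1643354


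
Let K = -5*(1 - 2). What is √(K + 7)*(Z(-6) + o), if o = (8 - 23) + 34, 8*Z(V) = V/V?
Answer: 153*√3/4 ≈ 66.251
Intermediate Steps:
Z(V) = ⅛ (Z(V) = (V/V)/8 = (⅛)*1 = ⅛)
o = 19 (o = -15 + 34 = 19)
K = 5 (K = -5*(-1) = 5)
√(K + 7)*(Z(-6) + o) = √(5 + 7)*(⅛ + 19) = √12*(153/8) = (2*√3)*(153/8) = 153*√3/4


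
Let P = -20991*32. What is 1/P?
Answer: -1/671712 ≈ -1.4887e-6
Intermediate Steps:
P = -671712
1/P = 1/(-671712) = -1/671712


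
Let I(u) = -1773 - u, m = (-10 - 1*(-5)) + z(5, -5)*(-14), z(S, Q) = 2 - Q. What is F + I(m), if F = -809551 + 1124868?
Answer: 313647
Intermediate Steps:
m = -103 (m = (-10 - 1*(-5)) + (2 - 1*(-5))*(-14) = (-10 + 5) + (2 + 5)*(-14) = -5 + 7*(-14) = -5 - 98 = -103)
F = 315317
F + I(m) = 315317 + (-1773 - 1*(-103)) = 315317 + (-1773 + 103) = 315317 - 1670 = 313647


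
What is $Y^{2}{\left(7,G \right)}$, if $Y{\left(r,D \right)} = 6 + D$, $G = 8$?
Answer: $196$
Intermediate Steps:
$Y^{2}{\left(7,G \right)} = \left(6 + 8\right)^{2} = 14^{2} = 196$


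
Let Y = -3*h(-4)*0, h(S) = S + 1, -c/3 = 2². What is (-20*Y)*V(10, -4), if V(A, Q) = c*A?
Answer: 0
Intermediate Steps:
c = -12 (c = -3*2² = -3*4 = -12)
h(S) = 1 + S
V(A, Q) = -12*A
Y = 0 (Y = -3*(1 - 4)*0 = -3*(-3)*0 = 9*0 = 0)
(-20*Y)*V(10, -4) = (-20*0)*(-12*10) = 0*(-120) = 0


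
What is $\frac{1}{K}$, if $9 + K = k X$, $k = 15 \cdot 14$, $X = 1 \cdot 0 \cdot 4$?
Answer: $- \frac{1}{9} \approx -0.11111$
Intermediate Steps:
$X = 0$ ($X = 0 \cdot 4 = 0$)
$k = 210$
$K = -9$ ($K = -9 + 210 \cdot 0 = -9 + 0 = -9$)
$\frac{1}{K} = \frac{1}{-9} = - \frac{1}{9}$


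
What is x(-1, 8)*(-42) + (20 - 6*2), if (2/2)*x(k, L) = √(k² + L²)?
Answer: 8 - 42*√65 ≈ -330.61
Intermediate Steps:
x(k, L) = √(L² + k²) (x(k, L) = √(k² + L²) = √(L² + k²))
x(-1, 8)*(-42) + (20 - 6*2) = √(8² + (-1)²)*(-42) + (20 - 6*2) = √(64 + 1)*(-42) + (20 - 1*12) = √65*(-42) + (20 - 12) = -42*√65 + 8 = 8 - 42*√65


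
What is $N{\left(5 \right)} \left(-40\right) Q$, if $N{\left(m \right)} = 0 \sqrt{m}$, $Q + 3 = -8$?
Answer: $0$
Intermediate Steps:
$Q = -11$ ($Q = -3 - 8 = -11$)
$N{\left(m \right)} = 0$
$N{\left(5 \right)} \left(-40\right) Q = 0 \left(-40\right) \left(-11\right) = 0 \left(-11\right) = 0$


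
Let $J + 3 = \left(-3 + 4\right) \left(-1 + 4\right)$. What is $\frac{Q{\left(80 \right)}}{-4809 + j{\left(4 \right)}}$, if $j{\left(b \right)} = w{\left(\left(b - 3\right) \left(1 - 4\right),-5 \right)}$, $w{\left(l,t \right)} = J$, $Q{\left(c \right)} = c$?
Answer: $- \frac{80}{4809} \approx -0.016635$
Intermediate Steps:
$J = 0$ ($J = -3 + \left(-3 + 4\right) \left(-1 + 4\right) = -3 + 1 \cdot 3 = -3 + 3 = 0$)
$w{\left(l,t \right)} = 0$
$j{\left(b \right)} = 0$
$\frac{Q{\left(80 \right)}}{-4809 + j{\left(4 \right)}} = \frac{80}{-4809 + 0} = \frac{80}{-4809} = 80 \left(- \frac{1}{4809}\right) = - \frac{80}{4809}$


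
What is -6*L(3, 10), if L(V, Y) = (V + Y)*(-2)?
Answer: 156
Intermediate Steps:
L(V, Y) = -2*V - 2*Y
-6*L(3, 10) = -6*(-2*3 - 2*10) = -6*(-6 - 20) = -6*(-26) = 156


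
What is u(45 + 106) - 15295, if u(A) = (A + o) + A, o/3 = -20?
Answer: -15053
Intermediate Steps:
o = -60 (o = 3*(-20) = -60)
u(A) = -60 + 2*A (u(A) = (A - 60) + A = (-60 + A) + A = -60 + 2*A)
u(45 + 106) - 15295 = (-60 + 2*(45 + 106)) - 15295 = (-60 + 2*151) - 15295 = (-60 + 302) - 15295 = 242 - 15295 = -15053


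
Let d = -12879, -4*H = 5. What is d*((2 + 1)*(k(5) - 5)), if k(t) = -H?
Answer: 579555/4 ≈ 1.4489e+5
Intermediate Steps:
H = -5/4 (H = -1/4*5 = -5/4 ≈ -1.2500)
k(t) = 5/4 (k(t) = -1*(-5/4) = 5/4)
d*((2 + 1)*(k(5) - 5)) = -12879*(2 + 1)*(5/4 - 5) = -38637*(-15)/4 = -12879*(-45/4) = 579555/4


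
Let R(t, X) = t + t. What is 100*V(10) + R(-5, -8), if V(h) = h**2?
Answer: 9990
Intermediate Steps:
R(t, X) = 2*t
100*V(10) + R(-5, -8) = 100*10**2 + 2*(-5) = 100*100 - 10 = 10000 - 10 = 9990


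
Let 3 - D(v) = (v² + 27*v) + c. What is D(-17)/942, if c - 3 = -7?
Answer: 59/314 ≈ 0.18790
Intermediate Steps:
c = -4 (c = 3 - 7 = -4)
D(v) = 7 - v² - 27*v (D(v) = 3 - ((v² + 27*v) - 4) = 3 - (-4 + v² + 27*v) = 3 + (4 - v² - 27*v) = 7 - v² - 27*v)
D(-17)/942 = (7 - 1*(-17)² - 27*(-17))/942 = (7 - 1*289 + 459)*(1/942) = (7 - 289 + 459)*(1/942) = 177*(1/942) = 59/314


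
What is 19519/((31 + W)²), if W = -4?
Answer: 19519/729 ≈ 26.775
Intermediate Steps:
19519/((31 + W)²) = 19519/((31 - 4)²) = 19519/(27²) = 19519/729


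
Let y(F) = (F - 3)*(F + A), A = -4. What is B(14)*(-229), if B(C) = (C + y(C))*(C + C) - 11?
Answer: -792569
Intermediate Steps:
y(F) = (-4 + F)*(-3 + F) (y(F) = (F - 3)*(F - 4) = (-3 + F)*(-4 + F) = (-4 + F)*(-3 + F))
B(C) = -11 + 2*C*(12 + C**2 - 6*C) (B(C) = (C + (12 + C**2 - 7*C))*(C + C) - 11 = (12 + C**2 - 6*C)*(2*C) - 11 = 2*C*(12 + C**2 - 6*C) - 11 = -11 + 2*C*(12 + C**2 - 6*C))
B(14)*(-229) = (-11 - 12*14**2 + 2*14**3 + 24*14)*(-229) = (-11 - 12*196 + 2*2744 + 336)*(-229) = (-11 - 2352 + 5488 + 336)*(-229) = 3461*(-229) = -792569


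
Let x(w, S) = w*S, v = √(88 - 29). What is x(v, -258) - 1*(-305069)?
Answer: 305069 - 258*√59 ≈ 3.0309e+5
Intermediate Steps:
v = √59 ≈ 7.6811
x(w, S) = S*w
x(v, -258) - 1*(-305069) = -258*√59 - 1*(-305069) = -258*√59 + 305069 = 305069 - 258*√59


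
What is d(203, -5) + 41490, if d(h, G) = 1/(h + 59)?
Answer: 10870381/262 ≈ 41490.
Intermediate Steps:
d(h, G) = 1/(59 + h)
d(203, -5) + 41490 = 1/(59 + 203) + 41490 = 1/262 + 41490 = 10870381/262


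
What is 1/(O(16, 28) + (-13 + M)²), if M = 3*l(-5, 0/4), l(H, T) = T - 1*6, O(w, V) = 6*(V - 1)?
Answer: 1/1123 ≈ 0.00089047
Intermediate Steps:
O(w, V) = -6 + 6*V (O(w, V) = 6*(-1 + V) = -6 + 6*V)
l(H, T) = -6 + T (l(H, T) = T - 6 = -6 + T)
M = -18 (M = 3*(-6 + 0/4) = 3*(-6 + 0*(¼)) = 3*(-6 + 0) = 3*(-6) = -18)
1/(O(16, 28) + (-13 + M)²) = 1/((-6 + 6*28) + (-13 - 18)²) = 1/((-6 + 168) + (-31)²) = 1/(162 + 961) = 1/1123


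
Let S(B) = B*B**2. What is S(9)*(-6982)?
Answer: -5089878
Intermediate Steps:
S(B) = B**3
S(9)*(-6982) = 9**3*(-6982) = 729*(-6982) = -5089878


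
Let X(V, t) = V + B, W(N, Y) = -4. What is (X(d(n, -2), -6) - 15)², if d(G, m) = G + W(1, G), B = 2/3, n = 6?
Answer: 1369/9 ≈ 152.11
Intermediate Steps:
B = ⅔ (B = 2*(⅓) = ⅔ ≈ 0.66667)
d(G, m) = -4 + G (d(G, m) = G - 4 = -4 + G)
X(V, t) = ⅔ + V (X(V, t) = V + ⅔ = ⅔ + V)
(X(d(n, -2), -6) - 15)² = ((⅔ + (-4 + 6)) - 15)² = ((⅔ + 2) - 15)² = (8/3 - 15)² = (-37/3)² = 1369/9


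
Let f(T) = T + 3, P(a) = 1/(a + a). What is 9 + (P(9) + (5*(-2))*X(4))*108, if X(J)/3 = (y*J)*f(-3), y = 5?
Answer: 15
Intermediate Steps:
P(a) = 1/(2*a)
f(T) = 3 + T
X(J) = 0 (X(J) = 3*((5*J)*(3 - 3)) = 3*((5*J)*0) = 3*0 = 0)
9 + (P(9) + (5*(-2))*X(4))*108 = 9 + ((1/2)/9 + (5*(-2))*0)*108 = 9 + ((1/2)*(1/9) - 10*0)*108 = 9 + (1/18 + 0)*108 = 9 + (1/18)*108 = 9 + 6 = 15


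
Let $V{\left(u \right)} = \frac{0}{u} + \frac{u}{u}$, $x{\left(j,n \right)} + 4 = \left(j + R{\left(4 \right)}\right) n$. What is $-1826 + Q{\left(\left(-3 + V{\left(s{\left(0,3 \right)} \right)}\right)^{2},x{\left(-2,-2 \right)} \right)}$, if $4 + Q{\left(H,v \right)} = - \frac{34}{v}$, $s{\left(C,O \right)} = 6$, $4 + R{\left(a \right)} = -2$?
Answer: $- \frac{10997}{6} \approx -1832.8$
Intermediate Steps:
$R{\left(a \right)} = -6$ ($R{\left(a \right)} = -4 - 2 = -6$)
$x{\left(j,n \right)} = -4 + n \left(-6 + j\right)$ ($x{\left(j,n \right)} = -4 + \left(j - 6\right) n = -4 + \left(-6 + j\right) n = -4 + n \left(-6 + j\right)$)
$V{\left(u \right)} = 1$ ($V{\left(u \right)} = 0 + 1 = 1$)
$Q{\left(H,v \right)} = -4 - \frac{34}{v}$
$-1826 + Q{\left(\left(-3 + V{\left(s{\left(0,3 \right)} \right)}\right)^{2},x{\left(-2,-2 \right)} \right)} = -1826 - \left(4 + \frac{34}{-4 - -12 - -4}\right) = -1826 - \left(4 + \frac{34}{-4 + 12 + 4}\right) = -1826 - \left(4 + \frac{34}{12}\right) = -1826 - \frac{41}{6} = - \frac{10997}{6}$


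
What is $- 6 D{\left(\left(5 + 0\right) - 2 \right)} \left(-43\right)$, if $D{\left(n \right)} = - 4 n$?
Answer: $-3096$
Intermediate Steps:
$- 6 D{\left(\left(5 + 0\right) - 2 \right)} \left(-43\right) = - 6 \left(- 4 \left(\left(5 + 0\right) - 2\right)\right) \left(-43\right) = - 6 \left(- 4 \left(5 - 2\right)\right) \left(-43\right) = - 6 \left(\left(-4\right) 3\right) \left(-43\right) = \left(-6\right) \left(-12\right) \left(-43\right) = 72 \left(-43\right) = -3096$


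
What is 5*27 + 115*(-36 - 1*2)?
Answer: -4235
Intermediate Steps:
5*27 + 115*(-36 - 1*2) = 135 + 115*(-36 - 2) = 135 + 115*(-38) = 135 - 4370 = -4235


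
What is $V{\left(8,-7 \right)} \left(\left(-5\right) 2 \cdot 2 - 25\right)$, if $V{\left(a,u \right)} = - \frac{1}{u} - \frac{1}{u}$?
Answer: $- \frac{90}{7} \approx -12.857$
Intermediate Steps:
$V{\left(a,u \right)} = - \frac{2}{u}$
$V{\left(8,-7 \right)} \left(\left(-5\right) 2 \cdot 2 - 25\right) = - \frac{2}{-7} \left(\left(-5\right) 2 \cdot 2 - 25\right) = \left(-2\right) \left(- \frac{1}{7}\right) \left(\left(-10\right) 2 - 25\right) = \frac{2 \left(-20 - 25\right)}{7} = \frac{2}{7} \left(-45\right) = - \frac{90}{7}$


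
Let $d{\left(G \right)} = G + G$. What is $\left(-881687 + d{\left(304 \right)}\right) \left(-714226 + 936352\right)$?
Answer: $-195710553954$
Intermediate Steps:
$d{\left(G \right)} = 2 G$
$\left(-881687 + d{\left(304 \right)}\right) \left(-714226 + 936352\right) = \left(-881687 + 2 \cdot 304\right) \left(-714226 + 936352\right) = \left(-881687 + 608\right) 222126 = \left(-881079\right) 222126 = -195710553954$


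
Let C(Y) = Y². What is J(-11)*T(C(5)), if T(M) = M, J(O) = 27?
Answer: 675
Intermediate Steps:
J(-11)*T(C(5)) = 27*5² = 27*25 = 675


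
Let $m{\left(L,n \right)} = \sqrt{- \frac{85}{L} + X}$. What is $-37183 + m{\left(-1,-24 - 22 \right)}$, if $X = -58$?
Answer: $-37183 + 3 \sqrt{3} \approx -37178.0$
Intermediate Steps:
$m{\left(L,n \right)} = \sqrt{-58 - \frac{85}{L}}$ ($m{\left(L,n \right)} = \sqrt{- \frac{85}{L} - 58} = \sqrt{-58 - \frac{85}{L}}$)
$-37183 + m{\left(-1,-24 - 22 \right)} = -37183 + \sqrt{-58 - \frac{85}{-1}} = -37183 + \sqrt{-58 - -85} = -37183 + \sqrt{-58 + 85} = -37183 + \sqrt{27} = -37183 + 3 \sqrt{3}$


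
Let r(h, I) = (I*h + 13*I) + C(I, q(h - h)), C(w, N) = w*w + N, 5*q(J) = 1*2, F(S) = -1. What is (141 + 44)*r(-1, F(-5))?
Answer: -1961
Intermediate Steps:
q(J) = ⅖ (q(J) = (1*2)/5 = (⅕)*2 = ⅖)
C(w, N) = N + w² (C(w, N) = w² + N = N + w²)
r(h, I) = ⅖ + I² + 13*I + I*h (r(h, I) = (I*h + 13*I) + (⅖ + I²) = (13*I + I*h) + (⅖ + I²) = ⅖ + I² + 13*I + I*h)
(141 + 44)*r(-1, F(-5)) = (141 + 44)*(⅖ + (-1)² + 13*(-1) - 1*(-1)) = 185*(⅖ + 1 - 13 + 1) = 185*(-53/5) = -1961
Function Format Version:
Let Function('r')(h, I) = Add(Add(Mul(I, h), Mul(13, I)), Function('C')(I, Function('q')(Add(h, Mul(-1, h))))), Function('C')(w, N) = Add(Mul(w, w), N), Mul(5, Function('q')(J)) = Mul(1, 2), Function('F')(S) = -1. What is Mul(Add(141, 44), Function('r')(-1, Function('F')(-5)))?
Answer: -1961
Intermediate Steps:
Function('q')(J) = Rational(2, 5) (Function('q')(J) = Mul(Rational(1, 5), Mul(1, 2)) = Mul(Rational(1, 5), 2) = Rational(2, 5))
Function('C')(w, N) = Add(N, Pow(w, 2)) (Function('C')(w, N) = Add(Pow(w, 2), N) = Add(N, Pow(w, 2)))
Function('r')(h, I) = Add(Rational(2, 5), Pow(I, 2), Mul(13, I), Mul(I, h)) (Function('r')(h, I) = Add(Add(Mul(I, h), Mul(13, I)), Add(Rational(2, 5), Pow(I, 2))) = Add(Add(Mul(13, I), Mul(I, h)), Add(Rational(2, 5), Pow(I, 2))) = Add(Rational(2, 5), Pow(I, 2), Mul(13, I), Mul(I, h)))
Mul(Add(141, 44), Function('r')(-1, Function('F')(-5))) = Mul(Add(141, 44), Add(Rational(2, 5), Pow(-1, 2), Mul(13, -1), Mul(-1, -1))) = Mul(185, Add(Rational(2, 5), 1, -13, 1)) = Mul(185, Rational(-53, 5)) = -1961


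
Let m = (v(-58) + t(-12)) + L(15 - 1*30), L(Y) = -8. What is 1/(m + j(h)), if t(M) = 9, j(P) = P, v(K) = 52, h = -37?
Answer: 1/16 ≈ 0.062500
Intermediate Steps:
m = 53 (m = (52 + 9) - 8 = 61 - 8 = 53)
1/(m + j(h)) = 1/(53 - 37) = 1/16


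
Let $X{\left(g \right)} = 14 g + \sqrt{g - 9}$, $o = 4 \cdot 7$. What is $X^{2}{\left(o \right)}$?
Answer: $\left(392 + \sqrt{19}\right)^{2} \approx 1.571 \cdot 10^{5}$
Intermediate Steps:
$o = 28$
$X{\left(g \right)} = \sqrt{-9 + g} + 14 g$ ($X{\left(g \right)} = 14 g + \sqrt{-9 + g} = \sqrt{-9 + g} + 14 g$)
$X^{2}{\left(o \right)} = \left(\sqrt{-9 + 28} + 14 \cdot 28\right)^{2} = \left(\sqrt{19} + 392\right)^{2} = \left(392 + \sqrt{19}\right)^{2}$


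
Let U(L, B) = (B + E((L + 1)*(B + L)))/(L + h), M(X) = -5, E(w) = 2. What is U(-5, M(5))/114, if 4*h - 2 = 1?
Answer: 2/323 ≈ 0.0061920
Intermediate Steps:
h = ¾ (h = ½ + (¼)*1 = ½ + ¼ = ¾ ≈ 0.75000)
U(L, B) = (2 + B)/(¾ + L) (U(L, B) = (B + 2)/(L + ¾) = (2 + B)/(¾ + L))
U(-5, M(5))/114 = (4*(2 - 5)/(3 + 4*(-5)))/114 = (4*(-3)/(3 - 20))*(1/114) = (4*(-3)/(-17))*(1/114) = (4*(-1/17)*(-3))*(1/114) = (12/17)*(1/114) = 2/323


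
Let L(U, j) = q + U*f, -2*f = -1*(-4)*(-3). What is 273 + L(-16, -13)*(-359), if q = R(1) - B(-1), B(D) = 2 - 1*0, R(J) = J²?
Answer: 35096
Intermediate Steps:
f = 6 (f = -(-1*(-4))*(-3)/2 = -2*(-3) = -½*(-12) = 6)
B(D) = 2 (B(D) = 2 + 0 = 2)
q = -1 (q = 1² - 1*2 = 1 - 2 = -1)
L(U, j) = -1 + 6*U (L(U, j) = -1 + U*6 = -1 + 6*U)
273 + L(-16, -13)*(-359) = 273 + (-1 + 6*(-16))*(-359) = 273 + (-1 - 96)*(-359) = 273 - 97*(-359) = 273 + 34823 = 35096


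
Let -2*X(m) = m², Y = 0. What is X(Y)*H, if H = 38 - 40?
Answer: 0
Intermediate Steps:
H = -2
X(m) = -m²/2
X(Y)*H = -½*0²*(-2) = -½*0*(-2) = 0*(-2) = 0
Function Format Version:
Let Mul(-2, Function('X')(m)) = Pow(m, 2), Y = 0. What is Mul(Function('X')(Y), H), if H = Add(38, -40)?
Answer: 0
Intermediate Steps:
H = -2
Function('X')(m) = Mul(Rational(-1, 2), Pow(m, 2))
Mul(Function('X')(Y), H) = Mul(Mul(Rational(-1, 2), Pow(0, 2)), -2) = Mul(Mul(Rational(-1, 2), 0), -2) = Mul(0, -2) = 0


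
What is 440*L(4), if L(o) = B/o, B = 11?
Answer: 1210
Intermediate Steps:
L(o) = 11/o
440*L(4) = 440*(11/4) = 1210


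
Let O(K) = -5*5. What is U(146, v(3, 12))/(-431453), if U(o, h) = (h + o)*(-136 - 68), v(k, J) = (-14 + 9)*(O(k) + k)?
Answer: 52224/431453 ≈ 0.12104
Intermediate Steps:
O(K) = -25
v(k, J) = 125 - 5*k (v(k, J) = (-14 + 9)*(-25 + k) = -5*(-25 + k) = 125 - 5*k)
U(o, h) = -204*h - 204*o (U(o, h) = (h + o)*(-204) = -204*h - 204*o)
U(146, v(3, 12))/(-431453) = (-204*(125 - 5*3) - 204*146)/(-431453) = (-204*(125 - 15) - 29784)*(-1/431453) = (-204*110 - 29784)*(-1/431453) = (-22440 - 29784)*(-1/431453) = -52224*(-1/431453) = 52224/431453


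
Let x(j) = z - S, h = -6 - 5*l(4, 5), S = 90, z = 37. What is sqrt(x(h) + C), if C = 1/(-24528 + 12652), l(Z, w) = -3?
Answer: I*sqrt(1868774701)/5938 ≈ 7.2801*I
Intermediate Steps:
h = 9 (h = -6 - 5*(-3) = -6 + 15 = 9)
C = -1/11876 (C = 1/(-11876) = -1/11876 ≈ -8.4203e-5)
x(j) = -53 (x(j) = 37 - 1*90 = 37 - 90 = -53)
sqrt(x(h) + C) = sqrt(-53 - 1/11876) = sqrt(-629429/11876) = I*sqrt(1868774701)/5938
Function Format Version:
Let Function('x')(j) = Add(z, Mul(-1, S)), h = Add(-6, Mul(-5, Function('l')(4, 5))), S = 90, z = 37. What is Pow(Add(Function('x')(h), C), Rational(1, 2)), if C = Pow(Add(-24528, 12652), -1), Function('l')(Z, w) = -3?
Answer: Mul(Rational(1, 5938), I, Pow(1868774701, Rational(1, 2))) ≈ Mul(7.2801, I)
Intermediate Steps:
h = 9 (h = Add(-6, Mul(-5, -3)) = Add(-6, 15) = 9)
C = Rational(-1, 11876) (C = Pow(-11876, -1) = Rational(-1, 11876) ≈ -8.4203e-5)
Function('x')(j) = -53 (Function('x')(j) = Add(37, Mul(-1, 90)) = Add(37, -90) = -53)
Pow(Add(Function('x')(h), C), Rational(1, 2)) = Pow(Add(-53, Rational(-1, 11876)), Rational(1, 2)) = Pow(Rational(-629429, 11876), Rational(1, 2)) = Mul(Rational(1, 5938), I, Pow(1868774701, Rational(1, 2)))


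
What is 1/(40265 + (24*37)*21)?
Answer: 1/58913 ≈ 1.6974e-5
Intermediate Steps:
1/(40265 + (24*37)*21) = 1/(40265 + 888*21) = 1/(40265 + 18648) = 1/58913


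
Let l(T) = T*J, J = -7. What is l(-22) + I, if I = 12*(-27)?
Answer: -170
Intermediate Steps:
I = -324
l(T) = -7*T (l(T) = T*(-7) = -7*T)
l(-22) + I = -7*(-22) - 324 = 154 - 324 = -170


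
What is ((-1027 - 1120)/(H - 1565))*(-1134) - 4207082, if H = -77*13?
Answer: -5398903555/1283 ≈ -4.2080e+6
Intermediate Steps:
H = -1001
((-1027 - 1120)/(H - 1565))*(-1134) - 4207082 = ((-1027 - 1120)/(-1001 - 1565))*(-1134) - 4207082 = -2147/(-2566)*(-1134) - 4207082 = -2147*(-1/2566)*(-1134) - 4207082 = (2147/2566)*(-1134) - 4207082 = -1217349/1283 - 4207082 = -5398903555/1283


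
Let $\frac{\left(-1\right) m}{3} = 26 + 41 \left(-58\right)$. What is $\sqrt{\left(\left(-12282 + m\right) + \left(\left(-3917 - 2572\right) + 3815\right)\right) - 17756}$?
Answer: $2 i \sqrt{6414} \approx 160.17 i$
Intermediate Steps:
$m = 7056$ ($m = - 3 \left(26 + 41 \left(-58\right)\right) = - 3 \left(26 - 2378\right) = \left(-3\right) \left(-2352\right) = 7056$)
$\sqrt{\left(\left(-12282 + m\right) + \left(\left(-3917 - 2572\right) + 3815\right)\right) - 17756} = \sqrt{\left(\left(-12282 + 7056\right) + \left(\left(-3917 - 2572\right) + 3815\right)\right) - 17756} = \sqrt{\left(-5226 + \left(-6489 + 3815\right)\right) - 17756} = \sqrt{\left(-5226 - 2674\right) - 17756} = \sqrt{-7900 - 17756} = \sqrt{-25656} = 2 i \sqrt{6414}$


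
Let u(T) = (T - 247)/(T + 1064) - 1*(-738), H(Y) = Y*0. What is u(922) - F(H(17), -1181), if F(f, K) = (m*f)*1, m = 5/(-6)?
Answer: 488781/662 ≈ 738.34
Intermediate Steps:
m = -⅚ (m = 5*(-⅙) = -⅚ ≈ -0.83333)
H(Y) = 0
F(f, K) = -5*f/6 (F(f, K) = -5*f/6*1 = -5*f/6)
u(T) = 738 + (-247 + T)/(1064 + T) (u(T) = (-247 + T)/(1064 + T) + 738 = 738 + (-247 + T)/(1064 + T))
u(922) - F(H(17), -1181) = (784985 + 739*922)/(1064 + 922) - (-5)*0/6 = (784985 + 681358)/1986 - 1*0 = (1/1986)*1466343 + 0 = 488781/662 + 0 = 488781/662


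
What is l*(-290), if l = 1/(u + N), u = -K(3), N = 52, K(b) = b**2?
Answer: -290/43 ≈ -6.7442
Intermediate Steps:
u = -9 (u = -1*3**2 = -1*9 = -9)
l = 1/43 (l = 1/(-9 + 52) = 1/43 ≈ 0.023256)
l*(-290) = (1/43)*(-290) = -290/43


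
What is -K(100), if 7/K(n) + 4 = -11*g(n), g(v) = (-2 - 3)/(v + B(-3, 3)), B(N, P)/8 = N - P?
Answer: 364/153 ≈ 2.3791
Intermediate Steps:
B(N, P) = -8*P + 8*N (B(N, P) = 8*(N - P) = -8*P + 8*N)
g(v) = -5/(-48 + v) (g(v) = (-2 - 3)/(v + (-8*3 + 8*(-3))) = -5/(v + (-24 - 24)) = -5/(v - 48) = -5/(-48 + v))
K(n) = 7/(-4 + 55/(-48 + n)) (K(n) = 7/(-4 - (-55)/(-48 + n)) = 7/(-4 + 55/(-48 + n)))
-K(100) = -7*(48 - 1*100)/(-247 + 4*100) = -7*(48 - 100)/(-247 + 400) = -7*(-52)/153 = -1*(-364/153) = 364/153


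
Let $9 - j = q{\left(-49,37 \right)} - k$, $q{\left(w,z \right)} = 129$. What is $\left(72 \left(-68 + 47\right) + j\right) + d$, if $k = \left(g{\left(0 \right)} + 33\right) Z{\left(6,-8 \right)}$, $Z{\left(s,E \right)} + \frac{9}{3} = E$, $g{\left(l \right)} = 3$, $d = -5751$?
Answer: $-7779$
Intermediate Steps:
$Z{\left(s,E \right)} = -3 + E$
$k = -396$ ($k = \left(3 + 33\right) \left(-3 - 8\right) = 36 \left(-11\right) = -396$)
$j = -516$ ($j = 9 - \left(129 - -396\right) = 9 - \left(129 + 396\right) = 9 - 525 = -516$)
$\left(72 \left(-68 + 47\right) + j\right) + d = \left(72 \left(-68 + 47\right) - 516\right) - 5751 = \left(72 \left(-21\right) - 516\right) - 5751 = \left(-1512 - 516\right) - 5751 = -2028 - 5751 = -7779$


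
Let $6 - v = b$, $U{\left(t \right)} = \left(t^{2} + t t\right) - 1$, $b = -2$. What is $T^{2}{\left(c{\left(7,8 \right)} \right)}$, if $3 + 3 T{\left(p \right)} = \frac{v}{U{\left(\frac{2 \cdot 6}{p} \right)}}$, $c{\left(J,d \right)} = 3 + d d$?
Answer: $\frac{2353705225}{158835609} \approx 14.818$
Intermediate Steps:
$c{\left(J,d \right)} = 3 + d^{2}$
$U{\left(t \right)} = -1 + 2 t^{2}$ ($U{\left(t \right)} = \left(t^{2} + t^{2}\right) - 1 = 2 t^{2} - 1 = -1 + 2 t^{2}$)
$v = 8$ ($v = 6 - -2 = 6 + 2 = 8$)
$T{\left(p \right)} = -1 + \frac{8}{3 \left(-1 + \frac{288}{p^{2}}\right)}$ ($T{\left(p \right)} = -1 + \frac{8 \frac{1}{-1 + 2 \left(\frac{2 \cdot 6}{p}\right)^{2}}}{3} = -1 + \frac{8 \frac{1}{-1 + 2 \left(\frac{12}{p}\right)^{2}}}{3} = -1 + \frac{8 \frac{1}{-1 + 2 \frac{144}{p^{2}}}}{3} = -1 + \frac{8 \frac{1}{-1 + \frac{288}{p^{2}}}}{3} = -1 + \frac{8}{3 \left(-1 + \frac{288}{p^{2}}\right)}$)
$T^{2}{\left(c{\left(7,8 \right)} \right)} = \left(\frac{-864 + 11 \left(3 + 8^{2}\right)^{2}}{3 \left(288 - \left(3 + 8^{2}\right)^{2}\right)}\right)^{2} = \left(\frac{-864 + 11 \left(3 + 64\right)^{2}}{3 \left(288 - \left(3 + 64\right)^{2}\right)}\right)^{2} = \left(\frac{-864 + 11 \cdot 67^{2}}{3 \left(288 - 67^{2}\right)}\right)^{2} = \left(\frac{-864 + 11 \cdot 4489}{3 \left(288 - 4489\right)}\right)^{2} = \left(\frac{-864 + 49379}{3 \left(288 - 4489\right)}\right)^{2} = \left(\frac{1}{3} \frac{1}{-4201} \cdot 48515\right)^{2} = \left(\frac{1}{3} \left(- \frac{1}{4201}\right) 48515\right)^{2} = \left(- \frac{48515}{12603}\right)^{2} = \frac{2353705225}{158835609}$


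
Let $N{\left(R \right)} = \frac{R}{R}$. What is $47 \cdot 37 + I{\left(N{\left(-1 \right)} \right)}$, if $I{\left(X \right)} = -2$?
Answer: $1737$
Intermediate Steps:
$N{\left(R \right)} = 1$
$47 \cdot 37 + I{\left(N{\left(-1 \right)} \right)} = 47 \cdot 37 - 2 = 1739 - 2 = 1737$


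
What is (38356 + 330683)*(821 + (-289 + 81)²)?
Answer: 16269084315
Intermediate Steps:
(38356 + 330683)*(821 + (-289 + 81)²) = 369039*(821 + (-208)²) = 369039*(821 + 43264) = 369039*44085 = 16269084315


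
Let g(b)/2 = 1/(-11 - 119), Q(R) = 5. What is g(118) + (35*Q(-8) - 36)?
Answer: 9034/65 ≈ 138.98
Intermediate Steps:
g(b) = -1/65 (g(b) = 2/(-11 - 119) = 2/(-130) = 2*(-1/130) = -1/65)
g(118) + (35*Q(-8) - 36) = -1/65 + (35*5 - 36) = -1/65 + (175 - 36) = -1/65 + 139 = 9034/65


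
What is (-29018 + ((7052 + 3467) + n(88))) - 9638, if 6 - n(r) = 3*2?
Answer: -28137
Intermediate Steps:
n(r) = 0 (n(r) = 6 - 3*2 = 6 - 1*6 = 6 - 6 = 0)
(-29018 + ((7052 + 3467) + n(88))) - 9638 = (-29018 + ((7052 + 3467) + 0)) - 9638 = (-29018 + (10519 + 0)) - 9638 = (-29018 + 10519) - 9638 = -18499 - 9638 = -28137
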